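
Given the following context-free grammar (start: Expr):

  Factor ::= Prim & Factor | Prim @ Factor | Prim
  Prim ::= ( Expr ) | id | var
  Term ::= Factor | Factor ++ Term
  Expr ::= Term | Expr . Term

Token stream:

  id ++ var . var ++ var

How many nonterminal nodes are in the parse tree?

[Expr [Expr [Term [Factor [Prim id]] ++ [Term [Factor [Prim var]]]]] . [Term [Factor [Prim var]] ++ [Term [Factor [Prim var]]]]]

14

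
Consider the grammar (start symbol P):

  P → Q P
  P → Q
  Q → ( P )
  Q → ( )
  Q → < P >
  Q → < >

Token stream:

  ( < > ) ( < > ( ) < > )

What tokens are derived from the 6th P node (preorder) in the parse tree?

< >

[P [Q ( [P [Q < >]] )] [P [Q ( [P [Q < >] [P [Q ( )] [P [Q < >]]]] )]]]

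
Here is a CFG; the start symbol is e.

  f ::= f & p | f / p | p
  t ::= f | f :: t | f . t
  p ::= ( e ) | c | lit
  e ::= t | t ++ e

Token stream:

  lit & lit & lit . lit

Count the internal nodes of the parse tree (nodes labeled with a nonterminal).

[e [t [f [f [f [p lit]] & [p lit]] & [p lit]] . [t [f [p lit]]]]]

11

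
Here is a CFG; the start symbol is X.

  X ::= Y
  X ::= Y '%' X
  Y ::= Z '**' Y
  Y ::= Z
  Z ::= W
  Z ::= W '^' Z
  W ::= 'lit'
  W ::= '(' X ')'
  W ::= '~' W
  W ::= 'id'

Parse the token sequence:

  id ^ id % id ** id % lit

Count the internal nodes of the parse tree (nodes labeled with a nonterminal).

17

[X [Y [Z [W id] ^ [Z [W id]]]] % [X [Y [Z [W id]] ** [Y [Z [W id]]]] % [X [Y [Z [W lit]]]]]]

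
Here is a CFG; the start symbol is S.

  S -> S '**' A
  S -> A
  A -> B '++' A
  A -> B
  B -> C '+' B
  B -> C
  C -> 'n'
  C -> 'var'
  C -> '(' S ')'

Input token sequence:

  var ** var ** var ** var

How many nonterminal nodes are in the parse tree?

[S [S [S [S [A [B [C var]]]] ** [A [B [C var]]]] ** [A [B [C var]]]] ** [A [B [C var]]]]

16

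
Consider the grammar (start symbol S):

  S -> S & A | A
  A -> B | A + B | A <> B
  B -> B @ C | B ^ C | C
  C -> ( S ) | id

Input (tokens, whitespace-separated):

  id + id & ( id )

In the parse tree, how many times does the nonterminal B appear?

[S [S [A [A [B [C id]]] + [B [C id]]]] & [A [B [C ( [S [A [B [C id]]]] )]]]]

4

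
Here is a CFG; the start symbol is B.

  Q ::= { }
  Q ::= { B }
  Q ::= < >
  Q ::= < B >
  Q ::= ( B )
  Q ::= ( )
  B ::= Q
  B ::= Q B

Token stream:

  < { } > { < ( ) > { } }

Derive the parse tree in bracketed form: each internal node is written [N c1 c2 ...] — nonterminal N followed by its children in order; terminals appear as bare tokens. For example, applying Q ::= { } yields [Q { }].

[B [Q < [B [Q { }]] >] [B [Q { [B [Q < [B [Q ( )]] >] [B [Q { }]]] }]]]

B
Q B
< B > B
< Q > B
< { } > B
< { } > Q
< { } > { B }
< { } > { Q B }
< { } > { < B > B }
< { } > { < Q > B }
< { } > { < ( ) > B }
< { } > { < ( ) > Q }
< { } > { < ( ) > { } }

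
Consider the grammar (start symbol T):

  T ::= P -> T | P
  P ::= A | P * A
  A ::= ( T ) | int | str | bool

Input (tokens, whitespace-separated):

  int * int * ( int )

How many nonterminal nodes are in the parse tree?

10

[T [P [P [P [A int]] * [A int]] * [A ( [T [P [A int]]] )]]]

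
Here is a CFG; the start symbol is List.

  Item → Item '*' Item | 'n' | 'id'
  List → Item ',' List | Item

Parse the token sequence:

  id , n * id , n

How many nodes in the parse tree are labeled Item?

[List [Item id] , [List [Item [Item n] * [Item id]] , [List [Item n]]]]

5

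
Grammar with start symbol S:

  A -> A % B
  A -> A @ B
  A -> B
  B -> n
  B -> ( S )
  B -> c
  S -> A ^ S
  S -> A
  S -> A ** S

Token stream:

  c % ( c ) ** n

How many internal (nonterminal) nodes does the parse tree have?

[S [A [A [B c]] % [B ( [S [A [B c]]] )]] ** [S [A [B n]]]]

11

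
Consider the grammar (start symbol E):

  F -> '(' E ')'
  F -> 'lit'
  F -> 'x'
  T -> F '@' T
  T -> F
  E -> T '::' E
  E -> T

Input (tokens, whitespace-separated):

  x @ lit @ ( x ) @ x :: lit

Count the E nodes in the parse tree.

3

[E [T [F x] @ [T [F lit] @ [T [F ( [E [T [F x]]] )] @ [T [F x]]]]] :: [E [T [F lit]]]]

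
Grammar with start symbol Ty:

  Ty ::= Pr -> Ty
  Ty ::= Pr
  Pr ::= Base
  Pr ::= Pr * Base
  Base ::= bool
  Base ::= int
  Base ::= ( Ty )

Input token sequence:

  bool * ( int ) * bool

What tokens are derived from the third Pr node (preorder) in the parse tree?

bool

[Ty [Pr [Pr [Pr [Base bool]] * [Base ( [Ty [Pr [Base int]]] )]] * [Base bool]]]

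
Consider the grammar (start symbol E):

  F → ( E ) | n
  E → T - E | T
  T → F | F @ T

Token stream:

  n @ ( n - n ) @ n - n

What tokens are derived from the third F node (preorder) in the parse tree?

[E [T [F n] @ [T [F ( [E [T [F n]] - [E [T [F n]]]] )] @ [T [F n]]]] - [E [T [F n]]]]

n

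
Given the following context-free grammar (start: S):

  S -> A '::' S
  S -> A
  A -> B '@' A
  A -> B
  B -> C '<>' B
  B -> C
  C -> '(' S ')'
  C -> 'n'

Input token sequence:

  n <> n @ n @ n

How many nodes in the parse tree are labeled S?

[S [A [B [C n] <> [B [C n]]] @ [A [B [C n]] @ [A [B [C n]]]]]]

1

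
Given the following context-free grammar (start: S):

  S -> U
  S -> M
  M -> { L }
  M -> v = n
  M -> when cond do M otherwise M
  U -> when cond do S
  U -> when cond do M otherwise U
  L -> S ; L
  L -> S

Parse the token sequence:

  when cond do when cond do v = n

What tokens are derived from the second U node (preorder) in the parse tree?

[S [U when cond do [S [U when cond do [S [M v = n]]]]]]

when cond do v = n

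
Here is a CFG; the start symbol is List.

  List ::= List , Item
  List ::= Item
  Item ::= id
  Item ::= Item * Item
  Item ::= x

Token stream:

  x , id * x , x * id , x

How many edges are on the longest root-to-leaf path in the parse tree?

[List [List [List [List [Item x]] , [Item [Item id] * [Item x]]] , [Item [Item x] * [Item id]]] , [Item x]]

5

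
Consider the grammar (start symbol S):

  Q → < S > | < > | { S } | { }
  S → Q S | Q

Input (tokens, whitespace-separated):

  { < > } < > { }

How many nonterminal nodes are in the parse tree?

8

[S [Q { [S [Q < >]] }] [S [Q < >] [S [Q { }]]]]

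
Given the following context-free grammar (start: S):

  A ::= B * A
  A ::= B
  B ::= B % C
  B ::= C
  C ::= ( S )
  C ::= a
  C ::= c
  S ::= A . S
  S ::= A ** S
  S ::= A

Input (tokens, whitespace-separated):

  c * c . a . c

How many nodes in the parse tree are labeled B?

4

[S [A [B [C c]] * [A [B [C c]]]] . [S [A [B [C a]]] . [S [A [B [C c]]]]]]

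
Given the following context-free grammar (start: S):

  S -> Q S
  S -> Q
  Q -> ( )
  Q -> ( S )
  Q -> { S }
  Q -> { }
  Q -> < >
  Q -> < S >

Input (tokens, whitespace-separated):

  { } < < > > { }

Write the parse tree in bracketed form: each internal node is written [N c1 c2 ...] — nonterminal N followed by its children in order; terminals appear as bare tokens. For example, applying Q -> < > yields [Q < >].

S
Q S
{ } S
{ } Q S
{ } < S > S
{ } < Q > S
{ } < < > > S
{ } < < > > Q
{ } < < > > { }

[S [Q { }] [S [Q < [S [Q < >]] >] [S [Q { }]]]]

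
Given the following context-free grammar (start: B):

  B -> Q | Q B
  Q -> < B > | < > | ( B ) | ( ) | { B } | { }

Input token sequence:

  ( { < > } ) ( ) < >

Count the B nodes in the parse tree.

5

[B [Q ( [B [Q { [B [Q < >]] }]] )] [B [Q ( )] [B [Q < >]]]]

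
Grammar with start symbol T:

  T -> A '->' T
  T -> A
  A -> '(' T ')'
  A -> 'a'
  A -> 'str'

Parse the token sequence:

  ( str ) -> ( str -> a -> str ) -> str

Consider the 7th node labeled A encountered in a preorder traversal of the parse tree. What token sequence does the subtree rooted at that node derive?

[T [A ( [T [A str]] )] -> [T [A ( [T [A str] -> [T [A a] -> [T [A str]]]] )] -> [T [A str]]]]

str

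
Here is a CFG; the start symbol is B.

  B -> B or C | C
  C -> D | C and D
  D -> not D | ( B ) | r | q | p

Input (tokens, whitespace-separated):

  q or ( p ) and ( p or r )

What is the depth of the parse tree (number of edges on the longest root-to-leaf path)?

[B [B [C [D q]]] or [C [C [D ( [B [C [D p]]] )]] and [D ( [B [B [C [D p]]] or [C [D r]]] )]]]

7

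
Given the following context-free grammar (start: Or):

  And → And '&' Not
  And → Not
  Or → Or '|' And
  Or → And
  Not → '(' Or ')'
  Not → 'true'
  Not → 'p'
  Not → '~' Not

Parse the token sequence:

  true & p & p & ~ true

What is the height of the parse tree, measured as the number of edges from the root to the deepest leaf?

6

[Or [And [And [And [And [Not true]] & [Not p]] & [Not p]] & [Not ~ [Not true]]]]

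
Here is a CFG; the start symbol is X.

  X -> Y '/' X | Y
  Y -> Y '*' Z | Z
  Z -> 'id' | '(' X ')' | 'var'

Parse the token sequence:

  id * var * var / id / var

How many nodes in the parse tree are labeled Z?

[X [Y [Y [Y [Z id]] * [Z var]] * [Z var]] / [X [Y [Z id]] / [X [Y [Z var]]]]]

5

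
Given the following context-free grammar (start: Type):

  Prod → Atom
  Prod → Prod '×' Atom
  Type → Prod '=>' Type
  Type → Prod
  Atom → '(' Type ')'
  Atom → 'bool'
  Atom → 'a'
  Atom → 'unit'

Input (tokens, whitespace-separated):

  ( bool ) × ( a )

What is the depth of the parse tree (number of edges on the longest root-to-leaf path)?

[Type [Prod [Prod [Atom ( [Type [Prod [Atom bool]]] )]] × [Atom ( [Type [Prod [Atom a]]] )]]]

7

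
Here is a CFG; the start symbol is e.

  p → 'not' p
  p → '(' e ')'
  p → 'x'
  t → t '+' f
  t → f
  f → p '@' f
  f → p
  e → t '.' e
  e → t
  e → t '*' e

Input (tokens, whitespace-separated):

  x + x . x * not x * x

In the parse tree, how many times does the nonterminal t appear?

[e [t [t [f [p x]]] + [f [p x]]] . [e [t [f [p x]]] * [e [t [f [p not [p x]]]] * [e [t [f [p x]]]]]]]

5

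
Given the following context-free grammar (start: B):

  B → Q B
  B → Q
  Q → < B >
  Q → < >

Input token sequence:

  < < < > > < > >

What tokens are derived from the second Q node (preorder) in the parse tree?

[B [Q < [B [Q < [B [Q < >]] >] [B [Q < >]]] >]]

< < > >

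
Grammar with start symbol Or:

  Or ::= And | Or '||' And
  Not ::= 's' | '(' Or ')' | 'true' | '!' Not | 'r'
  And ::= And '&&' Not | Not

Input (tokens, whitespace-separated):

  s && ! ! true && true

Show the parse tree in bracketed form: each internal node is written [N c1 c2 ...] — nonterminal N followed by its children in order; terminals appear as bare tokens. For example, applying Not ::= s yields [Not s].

[Or [And [And [And [Not s]] && [Not ! [Not ! [Not true]]]] && [Not true]]]

Or
And
And && Not
And && Not && Not
Not && Not && Not
s && Not && Not
s && ! Not && Not
s && ! ! Not && Not
s && ! ! true && Not
s && ! ! true && true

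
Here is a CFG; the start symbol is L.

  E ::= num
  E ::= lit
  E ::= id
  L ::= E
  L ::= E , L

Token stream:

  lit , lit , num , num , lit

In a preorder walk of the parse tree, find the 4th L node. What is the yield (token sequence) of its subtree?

[L [E lit] , [L [E lit] , [L [E num] , [L [E num] , [L [E lit]]]]]]

num , lit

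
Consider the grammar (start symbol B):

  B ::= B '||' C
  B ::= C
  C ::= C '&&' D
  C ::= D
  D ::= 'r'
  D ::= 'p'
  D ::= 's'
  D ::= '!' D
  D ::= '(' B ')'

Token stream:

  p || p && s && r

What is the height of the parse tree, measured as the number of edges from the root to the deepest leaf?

5

[B [B [C [D p]]] || [C [C [C [D p]] && [D s]] && [D r]]]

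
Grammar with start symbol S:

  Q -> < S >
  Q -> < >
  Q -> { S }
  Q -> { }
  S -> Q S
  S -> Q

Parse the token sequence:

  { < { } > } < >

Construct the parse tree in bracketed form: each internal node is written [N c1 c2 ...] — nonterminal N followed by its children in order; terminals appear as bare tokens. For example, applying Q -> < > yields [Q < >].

[S [Q { [S [Q < [S [Q { }]] >]] }] [S [Q < >]]]

S
Q S
{ S } S
{ Q } S
{ < S > } S
{ < Q > } S
{ < { } > } S
{ < { } > } Q
{ < { } > } < >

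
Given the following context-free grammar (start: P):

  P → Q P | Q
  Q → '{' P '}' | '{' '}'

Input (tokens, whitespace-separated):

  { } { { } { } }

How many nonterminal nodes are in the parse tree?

[P [Q { }] [P [Q { [P [Q { }] [P [Q { }]]] }]]]

8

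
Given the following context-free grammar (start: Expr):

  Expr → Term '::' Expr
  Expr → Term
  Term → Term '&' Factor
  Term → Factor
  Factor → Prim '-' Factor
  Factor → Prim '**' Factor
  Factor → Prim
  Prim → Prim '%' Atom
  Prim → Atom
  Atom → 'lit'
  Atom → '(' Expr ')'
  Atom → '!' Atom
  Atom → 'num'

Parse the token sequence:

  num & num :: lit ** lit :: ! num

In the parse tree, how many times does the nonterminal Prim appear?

[Expr [Term [Term [Factor [Prim [Atom num]]]] & [Factor [Prim [Atom num]]]] :: [Expr [Term [Factor [Prim [Atom lit]] ** [Factor [Prim [Atom lit]]]]] :: [Expr [Term [Factor [Prim [Atom ! [Atom num]]]]]]]]

5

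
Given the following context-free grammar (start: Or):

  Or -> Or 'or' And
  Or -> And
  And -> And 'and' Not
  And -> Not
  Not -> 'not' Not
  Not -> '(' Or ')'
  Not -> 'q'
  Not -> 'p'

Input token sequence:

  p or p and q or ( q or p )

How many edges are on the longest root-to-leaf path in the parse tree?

7

[Or [Or [Or [And [Not p]]] or [And [And [Not p]] and [Not q]]] or [And [Not ( [Or [Or [And [Not q]]] or [And [Not p]]] )]]]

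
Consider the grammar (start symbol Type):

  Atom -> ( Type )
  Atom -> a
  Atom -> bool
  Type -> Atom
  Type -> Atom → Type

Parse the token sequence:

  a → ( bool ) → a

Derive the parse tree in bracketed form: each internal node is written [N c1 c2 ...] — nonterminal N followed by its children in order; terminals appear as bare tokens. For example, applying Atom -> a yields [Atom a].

[Type [Atom a] → [Type [Atom ( [Type [Atom bool]] )] → [Type [Atom a]]]]

Type
Atom → Type
a → Type
a → Atom → Type
a → ( Type ) → Type
a → ( Atom ) → Type
a → ( bool ) → Type
a → ( bool ) → Atom
a → ( bool ) → a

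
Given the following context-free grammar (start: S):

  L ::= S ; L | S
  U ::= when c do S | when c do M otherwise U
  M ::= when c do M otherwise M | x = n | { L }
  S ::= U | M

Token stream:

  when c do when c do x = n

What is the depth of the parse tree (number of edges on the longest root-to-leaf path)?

6

[S [U when c do [S [U when c do [S [M x = n]]]]]]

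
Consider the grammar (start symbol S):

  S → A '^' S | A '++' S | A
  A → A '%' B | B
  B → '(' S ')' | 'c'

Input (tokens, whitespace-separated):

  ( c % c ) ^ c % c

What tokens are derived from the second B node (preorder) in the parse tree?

[S [A [B ( [S [A [A [B c]] % [B c]]] )]] ^ [S [A [A [B c]] % [B c]]]]

c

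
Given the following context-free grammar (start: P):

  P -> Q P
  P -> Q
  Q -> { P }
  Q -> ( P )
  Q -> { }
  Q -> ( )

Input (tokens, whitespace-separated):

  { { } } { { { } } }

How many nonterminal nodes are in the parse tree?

10

[P [Q { [P [Q { }]] }] [P [Q { [P [Q { [P [Q { }]] }]] }]]]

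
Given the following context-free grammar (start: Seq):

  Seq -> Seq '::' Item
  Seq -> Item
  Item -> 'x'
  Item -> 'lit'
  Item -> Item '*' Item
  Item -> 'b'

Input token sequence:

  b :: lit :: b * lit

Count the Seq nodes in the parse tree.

3

[Seq [Seq [Seq [Item b]] :: [Item lit]] :: [Item [Item b] * [Item lit]]]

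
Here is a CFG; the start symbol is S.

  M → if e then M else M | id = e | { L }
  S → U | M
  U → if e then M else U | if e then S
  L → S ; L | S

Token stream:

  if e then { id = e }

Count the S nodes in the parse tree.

[S [U if e then [S [M { [L [S [M id = e]]] }]]]]

3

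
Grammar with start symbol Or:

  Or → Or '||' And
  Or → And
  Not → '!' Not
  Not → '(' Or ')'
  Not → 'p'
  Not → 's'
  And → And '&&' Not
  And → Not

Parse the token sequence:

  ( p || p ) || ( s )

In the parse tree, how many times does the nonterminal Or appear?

5

[Or [Or [And [Not ( [Or [Or [And [Not p]]] || [And [Not p]]] )]]] || [And [Not ( [Or [And [Not s]]] )]]]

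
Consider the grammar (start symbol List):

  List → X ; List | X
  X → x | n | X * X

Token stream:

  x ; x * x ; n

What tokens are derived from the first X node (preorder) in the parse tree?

[List [X x] ; [List [X [X x] * [X x]] ; [List [X n]]]]

x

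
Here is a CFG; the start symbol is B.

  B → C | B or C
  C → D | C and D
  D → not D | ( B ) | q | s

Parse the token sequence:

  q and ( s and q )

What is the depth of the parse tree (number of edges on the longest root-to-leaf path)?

7

[B [C [C [D q]] and [D ( [B [C [C [D s]] and [D q]]] )]]]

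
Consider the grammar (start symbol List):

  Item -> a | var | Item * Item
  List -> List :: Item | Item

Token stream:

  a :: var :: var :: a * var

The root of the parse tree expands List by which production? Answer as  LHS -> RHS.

[List [List [List [List [Item a]] :: [Item var]] :: [Item var]] :: [Item [Item a] * [Item var]]]

List -> List :: Item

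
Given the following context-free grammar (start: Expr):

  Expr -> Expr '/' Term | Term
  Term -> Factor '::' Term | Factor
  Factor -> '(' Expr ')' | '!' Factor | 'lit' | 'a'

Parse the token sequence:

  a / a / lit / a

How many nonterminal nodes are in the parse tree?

12

[Expr [Expr [Expr [Expr [Term [Factor a]]] / [Term [Factor a]]] / [Term [Factor lit]]] / [Term [Factor a]]]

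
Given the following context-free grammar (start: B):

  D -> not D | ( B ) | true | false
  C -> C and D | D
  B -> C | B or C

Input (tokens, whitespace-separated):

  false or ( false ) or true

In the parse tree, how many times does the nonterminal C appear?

[B [B [B [C [D false]]] or [C [D ( [B [C [D false]]] )]]] or [C [D true]]]

4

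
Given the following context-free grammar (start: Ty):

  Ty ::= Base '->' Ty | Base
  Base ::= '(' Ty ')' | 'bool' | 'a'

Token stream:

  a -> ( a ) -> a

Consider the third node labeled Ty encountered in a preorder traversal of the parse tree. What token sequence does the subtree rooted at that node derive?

a

[Ty [Base a] -> [Ty [Base ( [Ty [Base a]] )] -> [Ty [Base a]]]]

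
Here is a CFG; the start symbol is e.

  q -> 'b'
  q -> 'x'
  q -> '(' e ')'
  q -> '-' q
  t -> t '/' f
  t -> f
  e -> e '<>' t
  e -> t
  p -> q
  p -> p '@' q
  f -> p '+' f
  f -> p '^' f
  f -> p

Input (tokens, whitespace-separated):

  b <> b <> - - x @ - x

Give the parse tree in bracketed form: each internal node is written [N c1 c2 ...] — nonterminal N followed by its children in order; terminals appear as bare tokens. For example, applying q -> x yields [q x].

e
e <> t
e <> t <> t
t <> t <> t
f <> t <> t
p <> t <> t
q <> t <> t
b <> t <> t
b <> f <> t
b <> p <> t
b <> q <> t
b <> b <> t
b <> b <> f
b <> b <> p
b <> b <> p @ q
b <> b <> q @ q
b <> b <> - q @ q
b <> b <> - - q @ q
b <> b <> - - x @ q
b <> b <> - - x @ - q
b <> b <> - - x @ - x

[e [e [e [t [f [p [q b]]]]] <> [t [f [p [q b]]]]] <> [t [f [p [p [q - [q - [q x]]]] @ [q - [q x]]]]]]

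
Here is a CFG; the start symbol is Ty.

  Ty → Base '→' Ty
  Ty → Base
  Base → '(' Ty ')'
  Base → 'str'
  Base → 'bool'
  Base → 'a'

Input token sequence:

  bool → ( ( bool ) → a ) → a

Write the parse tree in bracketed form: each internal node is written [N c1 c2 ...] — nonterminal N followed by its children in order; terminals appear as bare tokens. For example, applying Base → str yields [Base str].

[Ty [Base bool] → [Ty [Base ( [Ty [Base ( [Ty [Base bool]] )] → [Ty [Base a]]] )] → [Ty [Base a]]]]

Ty
Base → Ty
bool → Ty
bool → Base → Ty
bool → ( Ty ) → Ty
bool → ( Base → Ty ) → Ty
bool → ( ( Ty ) → Ty ) → Ty
bool → ( ( Base ) → Ty ) → Ty
bool → ( ( bool ) → Ty ) → Ty
bool → ( ( bool ) → Base ) → Ty
bool → ( ( bool ) → a ) → Ty
bool → ( ( bool ) → a ) → Base
bool → ( ( bool ) → a ) → a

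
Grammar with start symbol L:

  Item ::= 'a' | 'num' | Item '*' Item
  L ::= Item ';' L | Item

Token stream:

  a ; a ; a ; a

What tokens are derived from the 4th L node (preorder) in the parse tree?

[L [Item a] ; [L [Item a] ; [L [Item a] ; [L [Item a]]]]]

a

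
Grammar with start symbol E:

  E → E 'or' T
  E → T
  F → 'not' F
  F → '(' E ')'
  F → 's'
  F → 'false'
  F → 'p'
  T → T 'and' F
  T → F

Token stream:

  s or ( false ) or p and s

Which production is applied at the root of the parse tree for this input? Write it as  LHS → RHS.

E → E 'or' T

[E [E [E [T [F s]]] or [T [F ( [E [T [F false]]] )]]] or [T [T [F p]] and [F s]]]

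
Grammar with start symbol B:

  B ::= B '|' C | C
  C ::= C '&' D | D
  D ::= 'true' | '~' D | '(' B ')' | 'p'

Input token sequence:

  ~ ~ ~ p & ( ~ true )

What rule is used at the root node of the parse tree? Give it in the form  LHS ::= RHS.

[B [C [C [D ~ [D ~ [D ~ [D p]]]]] & [D ( [B [C [D ~ [D true]]]] )]]]

B ::= C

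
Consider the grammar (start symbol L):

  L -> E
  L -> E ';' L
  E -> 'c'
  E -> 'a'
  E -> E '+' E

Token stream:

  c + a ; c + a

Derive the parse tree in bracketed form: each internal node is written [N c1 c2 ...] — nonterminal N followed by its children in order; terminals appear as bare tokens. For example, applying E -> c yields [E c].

L
E ; L
E + E ; L
c + E ; L
c + a ; L
c + a ; E
c + a ; E + E
c + a ; c + E
c + a ; c + a

[L [E [E c] + [E a]] ; [L [E [E c] + [E a]]]]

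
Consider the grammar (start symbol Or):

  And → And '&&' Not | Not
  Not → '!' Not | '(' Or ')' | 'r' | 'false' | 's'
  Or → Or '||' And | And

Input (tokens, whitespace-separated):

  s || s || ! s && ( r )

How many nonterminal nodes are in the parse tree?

[Or [Or [Or [And [Not s]]] || [And [Not s]]] || [And [And [Not ! [Not s]]] && [Not ( [Or [And [Not r]]] )]]]

15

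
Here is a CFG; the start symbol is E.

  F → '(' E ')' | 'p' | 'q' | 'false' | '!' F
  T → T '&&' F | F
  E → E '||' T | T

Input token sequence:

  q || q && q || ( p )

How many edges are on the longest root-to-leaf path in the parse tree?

6

[E [E [E [T [F q]]] || [T [T [F q]] && [F q]]] || [T [F ( [E [T [F p]]] )]]]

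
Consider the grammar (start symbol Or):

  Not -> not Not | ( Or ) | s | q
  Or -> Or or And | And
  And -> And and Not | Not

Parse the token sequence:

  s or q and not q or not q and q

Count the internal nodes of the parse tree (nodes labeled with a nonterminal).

15

[Or [Or [Or [And [Not s]]] or [And [And [Not q]] and [Not not [Not q]]]] or [And [And [Not not [Not q]]] and [Not q]]]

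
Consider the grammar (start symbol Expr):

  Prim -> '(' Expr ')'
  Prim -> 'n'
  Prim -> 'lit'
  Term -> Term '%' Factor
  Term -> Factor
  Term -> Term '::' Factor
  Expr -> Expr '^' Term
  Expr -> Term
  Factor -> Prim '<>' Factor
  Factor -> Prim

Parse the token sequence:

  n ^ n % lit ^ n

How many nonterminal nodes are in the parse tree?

15

[Expr [Expr [Expr [Term [Factor [Prim n]]]] ^ [Term [Term [Factor [Prim n]]] % [Factor [Prim lit]]]] ^ [Term [Factor [Prim n]]]]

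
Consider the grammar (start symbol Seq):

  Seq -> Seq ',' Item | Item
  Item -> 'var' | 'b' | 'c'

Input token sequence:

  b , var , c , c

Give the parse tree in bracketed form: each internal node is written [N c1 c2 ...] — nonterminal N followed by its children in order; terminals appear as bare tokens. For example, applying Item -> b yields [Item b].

Seq
Seq , Item
Seq , Item , Item
Seq , Item , Item , Item
Item , Item , Item , Item
b , Item , Item , Item
b , var , Item , Item
b , var , c , Item
b , var , c , c

[Seq [Seq [Seq [Seq [Item b]] , [Item var]] , [Item c]] , [Item c]]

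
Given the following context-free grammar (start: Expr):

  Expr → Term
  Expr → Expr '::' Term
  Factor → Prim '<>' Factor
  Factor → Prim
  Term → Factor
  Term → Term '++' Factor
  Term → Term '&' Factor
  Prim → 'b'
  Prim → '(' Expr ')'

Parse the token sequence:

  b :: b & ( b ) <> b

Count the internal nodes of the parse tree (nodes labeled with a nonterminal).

[Expr [Expr [Term [Factor [Prim b]]]] :: [Term [Term [Factor [Prim b]]] & [Factor [Prim ( [Expr [Term [Factor [Prim b]]]] )] <> [Factor [Prim b]]]]]

17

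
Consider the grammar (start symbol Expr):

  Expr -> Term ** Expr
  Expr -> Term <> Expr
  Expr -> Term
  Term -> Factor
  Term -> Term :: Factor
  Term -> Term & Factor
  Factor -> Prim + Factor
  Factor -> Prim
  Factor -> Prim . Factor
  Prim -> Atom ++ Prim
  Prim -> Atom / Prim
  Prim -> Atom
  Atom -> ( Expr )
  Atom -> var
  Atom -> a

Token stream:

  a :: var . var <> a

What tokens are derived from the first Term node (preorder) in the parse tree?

a :: var . var

[Expr [Term [Term [Factor [Prim [Atom a]]]] :: [Factor [Prim [Atom var]] . [Factor [Prim [Atom var]]]]] <> [Expr [Term [Factor [Prim [Atom a]]]]]]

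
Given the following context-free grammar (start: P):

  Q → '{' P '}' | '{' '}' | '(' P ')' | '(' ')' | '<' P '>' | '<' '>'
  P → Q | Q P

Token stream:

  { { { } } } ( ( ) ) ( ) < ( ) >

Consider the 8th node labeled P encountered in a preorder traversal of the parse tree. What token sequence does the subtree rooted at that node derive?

[P [Q { [P [Q { [P [Q { }]] }]] }] [P [Q ( [P [Q ( )]] )] [P [Q ( )] [P [Q < [P [Q ( )]] >]]]]]

( )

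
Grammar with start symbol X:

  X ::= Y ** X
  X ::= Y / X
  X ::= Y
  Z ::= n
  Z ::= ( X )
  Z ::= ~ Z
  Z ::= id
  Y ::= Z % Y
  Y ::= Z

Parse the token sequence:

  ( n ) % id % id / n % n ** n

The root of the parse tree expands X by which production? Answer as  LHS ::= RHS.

X ::= Y / X

[X [Y [Z ( [X [Y [Z n]]] )] % [Y [Z id] % [Y [Z id]]]] / [X [Y [Z n] % [Y [Z n]]] ** [X [Y [Z n]]]]]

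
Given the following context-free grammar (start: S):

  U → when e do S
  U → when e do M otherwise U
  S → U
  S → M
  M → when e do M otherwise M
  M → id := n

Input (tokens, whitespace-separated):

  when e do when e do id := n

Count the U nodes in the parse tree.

2

[S [U when e do [S [U when e do [S [M id := n]]]]]]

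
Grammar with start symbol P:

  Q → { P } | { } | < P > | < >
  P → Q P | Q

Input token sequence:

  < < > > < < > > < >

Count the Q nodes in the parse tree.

[P [Q < [P [Q < >]] >] [P [Q < [P [Q < >]] >] [P [Q < >]]]]

5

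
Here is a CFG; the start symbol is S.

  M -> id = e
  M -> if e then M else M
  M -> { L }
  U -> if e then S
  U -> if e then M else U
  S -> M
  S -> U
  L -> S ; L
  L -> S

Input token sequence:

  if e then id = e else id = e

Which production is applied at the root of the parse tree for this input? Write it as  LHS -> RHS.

[S [M if e then [M id = e] else [M id = e]]]

S -> M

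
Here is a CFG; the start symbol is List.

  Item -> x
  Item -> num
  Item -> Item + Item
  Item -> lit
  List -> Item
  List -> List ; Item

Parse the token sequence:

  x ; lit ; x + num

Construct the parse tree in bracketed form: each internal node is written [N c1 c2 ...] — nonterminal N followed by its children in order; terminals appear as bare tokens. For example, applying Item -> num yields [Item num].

[List [List [List [Item x]] ; [Item lit]] ; [Item [Item x] + [Item num]]]

List
List ; Item
List ; Item ; Item
Item ; Item ; Item
x ; Item ; Item
x ; lit ; Item
x ; lit ; Item + Item
x ; lit ; x + Item
x ; lit ; x + num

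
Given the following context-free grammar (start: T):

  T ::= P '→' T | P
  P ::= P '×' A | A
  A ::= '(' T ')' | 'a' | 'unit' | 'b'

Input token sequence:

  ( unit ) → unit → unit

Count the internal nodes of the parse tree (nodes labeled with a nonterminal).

12

[T [P [A ( [T [P [A unit]]] )]] → [T [P [A unit]] → [T [P [A unit]]]]]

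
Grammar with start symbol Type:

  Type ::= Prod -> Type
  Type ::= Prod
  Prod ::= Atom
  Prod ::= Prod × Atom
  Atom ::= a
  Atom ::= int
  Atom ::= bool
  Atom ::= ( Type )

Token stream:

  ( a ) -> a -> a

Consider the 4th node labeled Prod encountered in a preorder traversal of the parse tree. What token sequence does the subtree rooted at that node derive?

[Type [Prod [Atom ( [Type [Prod [Atom a]]] )]] -> [Type [Prod [Atom a]] -> [Type [Prod [Atom a]]]]]

a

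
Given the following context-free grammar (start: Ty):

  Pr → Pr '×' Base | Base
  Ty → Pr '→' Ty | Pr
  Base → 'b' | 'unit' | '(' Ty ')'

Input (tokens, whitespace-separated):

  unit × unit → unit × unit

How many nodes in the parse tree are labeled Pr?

[Ty [Pr [Pr [Base unit]] × [Base unit]] → [Ty [Pr [Pr [Base unit]] × [Base unit]]]]

4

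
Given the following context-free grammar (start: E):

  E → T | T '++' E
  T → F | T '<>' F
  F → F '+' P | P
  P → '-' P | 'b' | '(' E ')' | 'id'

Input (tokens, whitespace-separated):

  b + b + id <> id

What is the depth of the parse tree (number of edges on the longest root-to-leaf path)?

7

[E [T [T [F [F [F [P b]] + [P b]] + [P id]]] <> [F [P id]]]]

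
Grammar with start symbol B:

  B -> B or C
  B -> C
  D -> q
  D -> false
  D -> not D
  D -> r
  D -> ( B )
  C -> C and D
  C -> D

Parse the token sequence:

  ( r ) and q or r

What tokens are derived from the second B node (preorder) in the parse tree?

[B [B [C [C [D ( [B [C [D r]]] )]] and [D q]]] or [C [D r]]]

( r ) and q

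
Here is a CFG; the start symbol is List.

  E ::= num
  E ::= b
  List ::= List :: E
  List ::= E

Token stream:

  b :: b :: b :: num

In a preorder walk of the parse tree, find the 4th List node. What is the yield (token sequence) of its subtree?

b

[List [List [List [List [E b]] :: [E b]] :: [E b]] :: [E num]]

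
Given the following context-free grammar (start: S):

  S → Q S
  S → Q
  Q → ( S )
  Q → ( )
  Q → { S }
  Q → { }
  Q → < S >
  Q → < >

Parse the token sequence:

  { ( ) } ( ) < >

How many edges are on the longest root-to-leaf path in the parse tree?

[S [Q { [S [Q ( )]] }] [S [Q ( )] [S [Q < >]]]]

4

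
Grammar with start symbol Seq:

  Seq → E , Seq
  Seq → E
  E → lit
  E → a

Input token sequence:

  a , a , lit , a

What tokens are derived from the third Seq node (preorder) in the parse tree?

lit , a

[Seq [E a] , [Seq [E a] , [Seq [E lit] , [Seq [E a]]]]]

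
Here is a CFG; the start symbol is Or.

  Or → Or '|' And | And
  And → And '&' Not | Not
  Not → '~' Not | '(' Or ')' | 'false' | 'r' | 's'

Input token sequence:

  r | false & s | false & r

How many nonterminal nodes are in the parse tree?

13

[Or [Or [Or [And [Not r]]] | [And [And [Not false]] & [Not s]]] | [And [And [Not false]] & [Not r]]]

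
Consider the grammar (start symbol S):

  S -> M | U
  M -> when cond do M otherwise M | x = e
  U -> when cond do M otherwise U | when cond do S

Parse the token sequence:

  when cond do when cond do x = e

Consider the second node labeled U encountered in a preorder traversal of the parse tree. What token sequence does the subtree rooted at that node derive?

when cond do x = e

[S [U when cond do [S [U when cond do [S [M x = e]]]]]]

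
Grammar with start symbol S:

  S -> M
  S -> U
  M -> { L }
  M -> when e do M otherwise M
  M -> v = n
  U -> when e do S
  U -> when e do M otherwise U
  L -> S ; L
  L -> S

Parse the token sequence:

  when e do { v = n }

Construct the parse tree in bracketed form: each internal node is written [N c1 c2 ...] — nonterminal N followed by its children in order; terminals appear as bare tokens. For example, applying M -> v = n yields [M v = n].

[S [U when e do [S [M { [L [S [M v = n]]] }]]]]

S
U
when e do S
when e do M
when e do { L }
when e do { S }
when e do { M }
when e do { v = n }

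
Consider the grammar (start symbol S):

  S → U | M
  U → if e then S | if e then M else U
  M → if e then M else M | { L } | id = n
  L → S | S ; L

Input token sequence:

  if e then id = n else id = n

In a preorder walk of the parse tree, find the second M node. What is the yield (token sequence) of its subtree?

id = n

[S [M if e then [M id = n] else [M id = n]]]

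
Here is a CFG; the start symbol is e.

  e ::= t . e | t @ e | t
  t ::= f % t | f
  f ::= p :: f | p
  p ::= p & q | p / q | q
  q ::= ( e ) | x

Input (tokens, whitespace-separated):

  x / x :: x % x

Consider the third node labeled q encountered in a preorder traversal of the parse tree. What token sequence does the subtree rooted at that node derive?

[e [t [f [p [p [q x]] / [q x]] :: [f [p [q x]]]] % [t [f [p [q x]]]]]]

x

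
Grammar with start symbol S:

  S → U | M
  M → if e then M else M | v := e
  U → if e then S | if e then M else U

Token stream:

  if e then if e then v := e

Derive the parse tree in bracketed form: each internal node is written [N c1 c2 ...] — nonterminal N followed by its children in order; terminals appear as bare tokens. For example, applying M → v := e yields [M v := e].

S
U
if e then S
if e then U
if e then if e then S
if e then if e then M
if e then if e then v := e

[S [U if e then [S [U if e then [S [M v := e]]]]]]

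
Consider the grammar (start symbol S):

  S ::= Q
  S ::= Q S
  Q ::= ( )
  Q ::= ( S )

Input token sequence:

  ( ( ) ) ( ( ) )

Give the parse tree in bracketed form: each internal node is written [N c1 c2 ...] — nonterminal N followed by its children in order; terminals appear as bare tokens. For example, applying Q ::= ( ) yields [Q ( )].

S
Q S
( S ) S
( Q ) S
( ( ) ) S
( ( ) ) Q
( ( ) ) ( S )
( ( ) ) ( Q )
( ( ) ) ( ( ) )

[S [Q ( [S [Q ( )]] )] [S [Q ( [S [Q ( )]] )]]]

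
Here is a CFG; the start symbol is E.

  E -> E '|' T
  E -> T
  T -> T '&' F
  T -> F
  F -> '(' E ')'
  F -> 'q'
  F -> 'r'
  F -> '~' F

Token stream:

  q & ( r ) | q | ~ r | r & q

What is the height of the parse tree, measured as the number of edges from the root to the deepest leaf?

9

[E [E [E [E [T [T [F q]] & [F ( [E [T [F r]]] )]]] | [T [F q]]] | [T [F ~ [F r]]]] | [T [T [F r]] & [F q]]]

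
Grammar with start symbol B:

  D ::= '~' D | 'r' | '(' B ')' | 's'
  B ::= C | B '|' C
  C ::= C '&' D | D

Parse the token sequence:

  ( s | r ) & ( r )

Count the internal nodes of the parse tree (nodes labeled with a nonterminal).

14

[B [C [C [D ( [B [B [C [D s]]] | [C [D r]]] )]] & [D ( [B [C [D r]]] )]]]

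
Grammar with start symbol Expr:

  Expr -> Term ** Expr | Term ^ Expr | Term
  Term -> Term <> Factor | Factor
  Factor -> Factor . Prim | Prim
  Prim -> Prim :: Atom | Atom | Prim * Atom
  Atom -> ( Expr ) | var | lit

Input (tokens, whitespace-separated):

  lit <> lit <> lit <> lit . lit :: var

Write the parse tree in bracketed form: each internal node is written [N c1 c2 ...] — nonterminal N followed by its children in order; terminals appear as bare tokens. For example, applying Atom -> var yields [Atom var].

[Expr [Term [Term [Term [Term [Factor [Prim [Atom lit]]]] <> [Factor [Prim [Atom lit]]]] <> [Factor [Prim [Atom lit]]]] <> [Factor [Factor [Prim [Atom lit]]] . [Prim [Prim [Atom lit]] :: [Atom var]]]]]

Expr
Term
Term <> Factor
Term <> Factor <> Factor
Term <> Factor <> Factor <> Factor
Factor <> Factor <> Factor <> Factor
Prim <> Factor <> Factor <> Factor
Atom <> Factor <> Factor <> Factor
lit <> Factor <> Factor <> Factor
lit <> Prim <> Factor <> Factor
lit <> Atom <> Factor <> Factor
lit <> lit <> Factor <> Factor
lit <> lit <> Prim <> Factor
lit <> lit <> Atom <> Factor
lit <> lit <> lit <> Factor
lit <> lit <> lit <> Factor . Prim
lit <> lit <> lit <> Prim . Prim
lit <> lit <> lit <> Atom . Prim
lit <> lit <> lit <> lit . Prim
lit <> lit <> lit <> lit . Prim :: Atom
lit <> lit <> lit <> lit . Atom :: Atom
lit <> lit <> lit <> lit . lit :: Atom
lit <> lit <> lit <> lit . lit :: var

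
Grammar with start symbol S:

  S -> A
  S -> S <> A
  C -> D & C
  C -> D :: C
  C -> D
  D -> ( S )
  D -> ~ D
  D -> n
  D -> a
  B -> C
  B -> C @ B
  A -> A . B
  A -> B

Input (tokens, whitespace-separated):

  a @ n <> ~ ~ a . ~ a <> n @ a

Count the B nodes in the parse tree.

6

[S [S [S [A [B [C [D a]] @ [B [C [D n]]]]]] <> [A [A [B [C [D ~ [D ~ [D a]]]]]] . [B [C [D ~ [D a]]]]]] <> [A [B [C [D n]] @ [B [C [D a]]]]]]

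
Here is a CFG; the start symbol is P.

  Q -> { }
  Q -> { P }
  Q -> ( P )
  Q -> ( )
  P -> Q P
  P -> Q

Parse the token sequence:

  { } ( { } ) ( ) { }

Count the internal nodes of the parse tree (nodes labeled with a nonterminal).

10

[P [Q { }] [P [Q ( [P [Q { }]] )] [P [Q ( )] [P [Q { }]]]]]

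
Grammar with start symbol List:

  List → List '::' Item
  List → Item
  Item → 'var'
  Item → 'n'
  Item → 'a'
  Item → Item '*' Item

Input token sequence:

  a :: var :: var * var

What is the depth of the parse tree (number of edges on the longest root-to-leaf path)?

[List [List [List [Item a]] :: [Item var]] :: [Item [Item var] * [Item var]]]

4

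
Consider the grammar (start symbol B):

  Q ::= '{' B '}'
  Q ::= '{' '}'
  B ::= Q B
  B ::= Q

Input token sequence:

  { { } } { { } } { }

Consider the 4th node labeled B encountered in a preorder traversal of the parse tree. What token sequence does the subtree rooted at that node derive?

[B [Q { [B [Q { }]] }] [B [Q { [B [Q { }]] }] [B [Q { }]]]]

{ }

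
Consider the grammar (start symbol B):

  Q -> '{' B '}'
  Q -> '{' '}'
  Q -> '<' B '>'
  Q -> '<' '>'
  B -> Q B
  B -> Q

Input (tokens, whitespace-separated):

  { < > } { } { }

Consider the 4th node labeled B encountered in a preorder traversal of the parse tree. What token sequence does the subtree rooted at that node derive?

[B [Q { [B [Q < >]] }] [B [Q { }] [B [Q { }]]]]

{ }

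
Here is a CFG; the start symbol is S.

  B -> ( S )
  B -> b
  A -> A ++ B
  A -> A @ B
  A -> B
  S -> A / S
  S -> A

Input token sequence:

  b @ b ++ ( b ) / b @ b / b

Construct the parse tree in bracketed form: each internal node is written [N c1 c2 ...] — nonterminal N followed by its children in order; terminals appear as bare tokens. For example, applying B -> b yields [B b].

S
A / S
A ++ B / S
A @ B ++ B / S
B @ B ++ B / S
b @ B ++ B / S
b @ b ++ B / S
b @ b ++ ( S ) / S
b @ b ++ ( A ) / S
b @ b ++ ( B ) / S
b @ b ++ ( b ) / S
b @ b ++ ( b ) / A / S
b @ b ++ ( b ) / A @ B / S
b @ b ++ ( b ) / B @ B / S
b @ b ++ ( b ) / b @ B / S
b @ b ++ ( b ) / b @ b / S
b @ b ++ ( b ) / b @ b / A
b @ b ++ ( b ) / b @ b / B
b @ b ++ ( b ) / b @ b / b

[S [A [A [A [B b]] @ [B b]] ++ [B ( [S [A [B b]]] )]] / [S [A [A [B b]] @ [B b]] / [S [A [B b]]]]]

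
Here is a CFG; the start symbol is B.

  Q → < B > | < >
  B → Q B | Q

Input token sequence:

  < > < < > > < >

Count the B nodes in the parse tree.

4

[B [Q < >] [B [Q < [B [Q < >]] >] [B [Q < >]]]]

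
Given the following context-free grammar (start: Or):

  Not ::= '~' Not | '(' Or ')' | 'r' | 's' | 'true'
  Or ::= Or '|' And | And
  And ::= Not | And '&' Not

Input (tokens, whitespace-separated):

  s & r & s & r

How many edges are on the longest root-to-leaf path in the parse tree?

6

[Or [And [And [And [And [Not s]] & [Not r]] & [Not s]] & [Not r]]]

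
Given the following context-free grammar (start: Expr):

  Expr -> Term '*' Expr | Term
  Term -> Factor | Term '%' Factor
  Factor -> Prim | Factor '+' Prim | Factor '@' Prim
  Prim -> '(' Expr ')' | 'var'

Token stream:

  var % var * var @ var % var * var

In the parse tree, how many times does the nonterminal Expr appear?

3

[Expr [Term [Term [Factor [Prim var]]] % [Factor [Prim var]]] * [Expr [Term [Term [Factor [Factor [Prim var]] @ [Prim var]]] % [Factor [Prim var]]] * [Expr [Term [Factor [Prim var]]]]]]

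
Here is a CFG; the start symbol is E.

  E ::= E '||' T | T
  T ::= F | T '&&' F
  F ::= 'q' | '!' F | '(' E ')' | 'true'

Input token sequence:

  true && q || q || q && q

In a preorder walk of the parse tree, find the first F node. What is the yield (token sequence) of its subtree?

true

[E [E [E [T [T [F true]] && [F q]]] || [T [F q]]] || [T [T [F q]] && [F q]]]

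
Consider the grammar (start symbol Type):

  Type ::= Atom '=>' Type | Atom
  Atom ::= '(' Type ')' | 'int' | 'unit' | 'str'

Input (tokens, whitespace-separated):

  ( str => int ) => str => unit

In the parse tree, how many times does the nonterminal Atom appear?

5

[Type [Atom ( [Type [Atom str] => [Type [Atom int]]] )] => [Type [Atom str] => [Type [Atom unit]]]]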